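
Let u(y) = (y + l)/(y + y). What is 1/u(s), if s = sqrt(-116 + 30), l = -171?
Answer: 2*sqrt(86)/(sqrt(86) + 171*I) ≈ 0.0058649 - 0.10815*I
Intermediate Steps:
s = I*sqrt(86) (s = sqrt(-86) = I*sqrt(86) ≈ 9.2736*I)
u(y) = (-171 + y)/(2*y) (u(y) = (y - 171)/(y + y) = (-171 + y)/((2*y)) = (-171 + y)*(1/(2*y)) = (-171 + y)/(2*y))
1/u(s) = 1/((-171 + I*sqrt(86))/(2*((I*sqrt(86))))) = 1/((-I*sqrt(86)/86)*(-171 + I*sqrt(86))/2) = 1/(-I*sqrt(86)*(-171 + I*sqrt(86))/172) = 2*I*sqrt(86)/(-171 + I*sqrt(86))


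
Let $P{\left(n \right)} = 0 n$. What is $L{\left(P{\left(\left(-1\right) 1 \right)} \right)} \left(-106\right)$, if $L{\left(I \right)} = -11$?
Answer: $1166$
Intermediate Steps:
$P{\left(n \right)} = 0$
$L{\left(P{\left(\left(-1\right) 1 \right)} \right)} \left(-106\right) = \left(-11\right) \left(-106\right) = 1166$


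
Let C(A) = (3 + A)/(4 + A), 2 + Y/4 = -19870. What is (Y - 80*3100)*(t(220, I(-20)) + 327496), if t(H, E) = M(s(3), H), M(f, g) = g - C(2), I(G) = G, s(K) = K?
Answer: -321968353504/3 ≈ -1.0732e+11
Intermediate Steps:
Y = -79488 (Y = -8 + 4*(-19870) = -8 - 79480 = -79488)
C(A) = (3 + A)/(4 + A)
M(f, g) = -⅚ + g (M(f, g) = g - (3 + 2)/(4 + 2) = g - 5/6 = g - 1*⅚ = g - ⅚ = -⅚ + g)
t(H, E) = -⅚ + H
(Y - 80*3100)*(t(220, I(-20)) + 327496) = (-79488 - 80*3100)*((-⅚ + 220) + 327496) = (-79488 - 248000)*(1315/6 + 327496) = -327488*1966291/6 = -321968353504/3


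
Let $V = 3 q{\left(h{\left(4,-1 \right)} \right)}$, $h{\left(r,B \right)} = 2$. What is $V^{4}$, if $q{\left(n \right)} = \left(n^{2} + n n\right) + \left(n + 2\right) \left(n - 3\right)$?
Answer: $20736$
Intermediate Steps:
$q{\left(n \right)} = 2 n^{2} + \left(-3 + n\right) \left(2 + n\right)$ ($q{\left(n \right)} = \left(n^{2} + n^{2}\right) + \left(2 + n\right) \left(-3 + n\right) = 2 n^{2} + \left(-3 + n\right) \left(2 + n\right)$)
$V = 12$ ($V = 3 \left(-6 - 2 + 3 \cdot 2^{2}\right) = 3 \left(-6 - 2 + 3 \cdot 4\right) = 3 \left(-6 - 2 + 12\right) = 3 \cdot 4 = 12$)
$V^{4} = 12^{4} = 20736$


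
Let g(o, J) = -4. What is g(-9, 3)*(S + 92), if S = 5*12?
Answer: -608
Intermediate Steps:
S = 60
g(-9, 3)*(S + 92) = -4*(60 + 92) = -4*152 = -608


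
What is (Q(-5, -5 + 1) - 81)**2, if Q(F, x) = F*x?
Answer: 3721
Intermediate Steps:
(Q(-5, -5 + 1) - 81)**2 = (-5*(-5 + 1) - 81)**2 = (-5*(-4) - 81)**2 = (20 - 81)**2 = (-61)**2 = 3721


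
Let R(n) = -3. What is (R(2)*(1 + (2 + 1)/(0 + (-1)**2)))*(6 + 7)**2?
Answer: -2028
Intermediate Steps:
(R(2)*(1 + (2 + 1)/(0 + (-1)**2)))*(6 + 7)**2 = (-3*(1 + (2 + 1)/(0 + (-1)**2)))*(6 + 7)**2 = -3*(1 + 3/(0 + 1))*13**2 = -3*(1 + 3/1)*169 = -3*(1 + 3*1)*169 = -3*(1 + 3)*169 = -3*4*169 = -12*169 = -2028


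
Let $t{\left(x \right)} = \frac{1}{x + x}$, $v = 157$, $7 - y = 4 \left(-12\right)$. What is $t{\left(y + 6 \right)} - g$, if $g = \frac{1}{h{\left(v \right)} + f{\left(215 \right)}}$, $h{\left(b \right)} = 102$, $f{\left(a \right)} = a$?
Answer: $\frac{195}{38674} \approx 0.0050422$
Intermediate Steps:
$y = 55$ ($y = 7 - 4 \left(-12\right) = 7 - -48 = 7 + 48 = 55$)
$t{\left(x \right)} = \frac{1}{2 x}$
$g = \frac{1}{317}$ ($g = \frac{1}{102 + 215} = \frac{1}{317} \approx 0.0031546$)
$t{\left(y + 6 \right)} - g = \frac{1}{2 \left(55 + 6\right)} - \frac{1}{317} = \frac{1}{2 \cdot 61} - \frac{1}{317} = \frac{1}{2} \cdot \frac{1}{61} - \frac{1}{317} = \frac{1}{122} - \frac{1}{317} = \frac{195}{38674}$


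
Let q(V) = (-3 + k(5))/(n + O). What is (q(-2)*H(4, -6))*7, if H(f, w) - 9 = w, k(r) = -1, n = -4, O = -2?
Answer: 14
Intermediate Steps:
q(V) = 2/3 (q(V) = (-3 - 1)/(-4 - 2) = -4/(-6) = -4*(-1/6) = 2/3)
H(f, w) = 9 + w
(q(-2)*H(4, -6))*7 = (2*(9 - 6)/3)*7 = ((2/3)*3)*7 = 2*7 = 14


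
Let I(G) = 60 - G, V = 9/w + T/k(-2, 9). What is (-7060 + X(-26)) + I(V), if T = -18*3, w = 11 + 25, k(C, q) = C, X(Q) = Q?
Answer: -28213/4 ≈ -7053.3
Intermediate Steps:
w = 36
T = -54
V = 109/4 (V = 9/36 - 54/(-2) = 9*(1/36) - 54*(-½) = ¼ + 27 = 109/4 ≈ 27.250)
(-7060 + X(-26)) + I(V) = (-7060 - 26) + (60 - 1*109/4) = -7086 + (60 - 109/4) = -7086 + 131/4 = -28213/4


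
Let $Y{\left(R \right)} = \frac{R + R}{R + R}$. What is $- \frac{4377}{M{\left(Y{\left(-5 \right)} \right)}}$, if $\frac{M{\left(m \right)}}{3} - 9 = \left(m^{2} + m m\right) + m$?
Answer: $- \frac{1459}{12} \approx -121.58$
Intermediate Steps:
$Y{\left(R \right)} = 1$ ($Y{\left(R \right)} = \frac{2 R}{2 R} = 2 R \frac{1}{2 R} = 1$)
$M{\left(m \right)} = 27 + 3 m + 6 m^{2}$ ($M{\left(m \right)} = 27 + 3 \left(\left(m^{2} + m m\right) + m\right) = 27 + 3 \left(\left(m^{2} + m^{2}\right) + m\right) = 27 + 3 \left(2 m^{2} + m\right) = 27 + 3 \left(m + 2 m^{2}\right) = 27 + \left(3 m + 6 m^{2}\right) = 27 + 3 m + 6 m^{2}$)
$- \frac{4377}{M{\left(Y{\left(-5 \right)} \right)}} = - \frac{4377}{27 + 3 \cdot 1 + 6 \cdot 1^{2}} = - \frac{4377}{27 + 3 + 6 \cdot 1} = - \frac{4377}{27 + 3 + 6} = - \frac{4377}{36} = \left(-4377\right) \frac{1}{36} = - \frac{1459}{12}$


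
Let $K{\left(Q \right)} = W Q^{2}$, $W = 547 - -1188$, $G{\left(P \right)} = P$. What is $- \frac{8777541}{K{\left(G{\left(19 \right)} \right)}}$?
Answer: $- \frac{8777541}{626335} \approx -14.014$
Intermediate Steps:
$W = 1735$ ($W = 547 + 1188 = 1735$)
$K{\left(Q \right)} = 1735 Q^{2}$
$- \frac{8777541}{K{\left(G{\left(19 \right)} \right)}} = - \frac{8777541}{1735 \cdot 19^{2}} = - \frac{8777541}{1735 \cdot 361} = - \frac{8777541}{626335}$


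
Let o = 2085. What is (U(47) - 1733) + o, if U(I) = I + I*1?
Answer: 446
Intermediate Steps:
U(I) = 2*I (U(I) = I + I = 2*I)
(U(47) - 1733) + o = (2*47 - 1733) + 2085 = (94 - 1733) + 2085 = -1639 + 2085 = 446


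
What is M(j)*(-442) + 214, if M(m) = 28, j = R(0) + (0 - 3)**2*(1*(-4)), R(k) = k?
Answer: -12162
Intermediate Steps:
j = -36 (j = 0 + (0 - 3)**2*(1*(-4)) = 0 + (-3)**2*(-4) = 0 + 9*(-4) = 0 - 36 = -36)
M(j)*(-442) + 214 = 28*(-442) + 214 = -12376 + 214 = -12162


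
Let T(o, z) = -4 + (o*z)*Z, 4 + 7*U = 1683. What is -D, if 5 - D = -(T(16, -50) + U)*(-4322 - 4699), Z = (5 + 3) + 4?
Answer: -591317564/7 ≈ -8.4474e+7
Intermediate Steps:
U = 1679/7 (U = -4/7 + (⅐)*1683 = -4/7 + 1683/7 = 1679/7 ≈ 239.86)
Z = 12 (Z = 8 + 4 = 12)
T(o, z) = -4 + 12*o*z (T(o, z) = -4 + (o*z)*12 = -4 + 12*o*z)
D = 591317564/7 (D = 5 - (-1)*((-4 + 12*16*(-50)) + 1679/7)*(-4322 - 4699) = 5 - (-1)*((-4 - 9600) + 1679/7)*(-9021) = 5 - (-1)*(-9604 + 1679/7)*(-9021) = 5 - (-1)*(-65549/7*(-9021)) = 5 - (-1)*591317529/7 = 5 - 1*(-591317529/7) = 5 + 591317529/7 = 591317564/7 ≈ 8.4474e+7)
-D = -1*591317564/7 = -591317564/7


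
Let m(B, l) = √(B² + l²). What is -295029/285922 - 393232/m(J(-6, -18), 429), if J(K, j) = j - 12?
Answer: -42147/40846 - 393232*√20549/61647 ≈ -915.42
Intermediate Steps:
J(K, j) = -12 + j
-295029/285922 - 393232/m(J(-6, -18), 429) = -295029/285922 - 393232/√((-12 - 18)² + 429²) = -295029*1/285922 - 393232/√((-30)² + 184041) = -42147/40846 - 393232/√(900 + 184041) = -42147/40846 - 393232*√20549/61647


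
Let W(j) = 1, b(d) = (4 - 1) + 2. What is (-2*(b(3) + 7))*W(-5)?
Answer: -24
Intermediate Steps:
b(d) = 5 (b(d) = 3 + 2 = 5)
(-2*(b(3) + 7))*W(-5) = -2*(5 + 7)*1 = -2*12*1 = -24*1 = -24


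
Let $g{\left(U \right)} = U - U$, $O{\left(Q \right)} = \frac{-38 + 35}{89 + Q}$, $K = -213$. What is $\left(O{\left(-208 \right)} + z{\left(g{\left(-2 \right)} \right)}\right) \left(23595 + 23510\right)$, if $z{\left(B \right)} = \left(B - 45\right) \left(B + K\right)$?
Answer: $\frac{53728810890}{119} \approx 4.515 \cdot 10^{8}$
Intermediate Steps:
$O{\left(Q \right)} = - \frac{3}{89 + Q}$
$g{\left(U \right)} = 0$
$z{\left(B \right)} = \left(-213 + B\right) \left(-45 + B\right)$ ($z{\left(B \right)} = \left(B - 45\right) \left(B - 213\right) = \left(-45 + B\right) \left(-213 + B\right) = \left(-213 + B\right) \left(-45 + B\right)$)
$\left(O{\left(-208 \right)} + z{\left(g{\left(-2 \right)} \right)}\right) \left(23595 + 23510\right) = \left(- \frac{3}{89 - 208} + \left(9585 + 0^{2} - 0\right)\right) \left(23595 + 23510\right) = \left(- \frac{3}{-119} + \left(9585 + 0 + 0\right)\right) 47105 = \left(\left(-3\right) \left(- \frac{1}{119}\right) + 9585\right) 47105 = \left(\frac{3}{119} + 9585\right) 47105 = \frac{1140618}{119} \cdot 47105 = \frac{53728810890}{119}$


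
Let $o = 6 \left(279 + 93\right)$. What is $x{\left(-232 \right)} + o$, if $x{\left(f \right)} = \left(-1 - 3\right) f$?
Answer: $3160$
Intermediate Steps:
$x{\left(f \right)} = - 4 f$
$o = 2232$ ($o = 6 \cdot 372 = 2232$)
$x{\left(-232 \right)} + o = \left(-4\right) \left(-232\right) + 2232 = 928 + 2232 = 3160$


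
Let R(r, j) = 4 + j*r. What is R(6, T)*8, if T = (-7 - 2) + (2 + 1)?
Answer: -256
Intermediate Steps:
T = -6 (T = -9 + 3 = -6)
R(6, T)*8 = (4 - 6*6)*8 = (4 - 36)*8 = -32*8 = -256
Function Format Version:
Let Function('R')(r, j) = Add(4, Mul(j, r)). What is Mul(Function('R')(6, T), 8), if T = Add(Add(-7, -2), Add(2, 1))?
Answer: -256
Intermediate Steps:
T = -6 (T = Add(-9, 3) = -6)
Mul(Function('R')(6, T), 8) = Mul(Add(4, Mul(-6, 6)), 8) = Mul(Add(4, -36), 8) = Mul(-32, 8) = -256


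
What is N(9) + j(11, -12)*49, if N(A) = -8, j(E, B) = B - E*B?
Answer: 5872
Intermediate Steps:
j(E, B) = B - B*E
N(9) + j(11, -12)*49 = -8 - 12*(1 - 1*11)*49 = -8 - 12*(1 - 11)*49 = -8 - 12*(-10)*49 = -8 + 120*49 = -8 + 5880 = 5872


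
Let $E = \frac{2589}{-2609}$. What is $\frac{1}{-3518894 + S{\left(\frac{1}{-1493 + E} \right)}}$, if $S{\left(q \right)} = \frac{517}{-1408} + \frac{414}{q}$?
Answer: $- \frac{333952}{1381695407103} \approx -2.417 \cdot 10^{-7}$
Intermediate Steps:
$E = - \frac{2589}{2609}$ ($E = 2589 \left(- \frac{1}{2609}\right) = - \frac{2589}{2609} \approx -0.99233$)
$S{\left(q \right)} = - \frac{47}{128} + \frac{414}{q}$ ($S{\left(q \right)} = 517 \left(- \frac{1}{1408}\right) + \frac{414}{q} = - \frac{47}{128} + \frac{414}{q}$)
$\frac{1}{-3518894 + S{\left(\frac{1}{-1493 + E} \right)}} = \frac{1}{-3518894 + \left(- \frac{47}{128} + \frac{414}{\frac{1}{-1493 - \frac{2589}{2609}}}\right)} = \frac{1}{-3518894 + \left(- \frac{47}{128} + \frac{414}{\frac{1}{- \frac{3897826}{2609}}}\right)} = \frac{1}{-3518894 + \left(- \frac{47}{128} + \frac{414}{- \frac{2609}{3897826}}\right)} = \frac{1}{-3518894 + \left(- \frac{47}{128} + 414 \left(- \frac{3897826}{2609}\right)\right)} = \frac{1}{-3518894 - \frac{206553718015}{333952}} = \frac{1}{- \frac{1381695407103}{333952}} = - \frac{333952}{1381695407103}$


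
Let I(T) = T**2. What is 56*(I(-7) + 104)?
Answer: 8568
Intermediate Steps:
56*(I(-7) + 104) = 56*((-7)**2 + 104) = 56*(49 + 104) = 56*153 = 8568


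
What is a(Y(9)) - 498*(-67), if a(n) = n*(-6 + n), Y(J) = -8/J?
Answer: 2703142/81 ≈ 33372.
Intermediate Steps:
a(Y(9)) - 498*(-67) = (-8/9)*(-6 - 8/9) - 498*(-67) = (-8*⅑)*(-6 - 8*⅑) - 1*(-33366) = -8*(-6 - 8/9)/9 + 33366 = -8/9*(-62/9) + 33366 = 496/81 + 33366 = 2703142/81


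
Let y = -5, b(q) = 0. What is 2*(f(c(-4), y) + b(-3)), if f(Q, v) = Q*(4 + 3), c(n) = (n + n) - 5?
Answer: -182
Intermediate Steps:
c(n) = -5 + 2*n (c(n) = 2*n - 5 = -5 + 2*n)
f(Q, v) = 7*Q (f(Q, v) = Q*7 = 7*Q)
2*(f(c(-4), y) + b(-3)) = 2*(7*(-5 + 2*(-4)) + 0) = 2*(7*(-5 - 8) + 0) = 2*(7*(-13) + 0) = 2*(-91 + 0) = 2*(-91) = -182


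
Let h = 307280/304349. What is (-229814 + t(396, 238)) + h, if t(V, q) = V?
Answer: -69822831602/304349 ≈ -2.2942e+5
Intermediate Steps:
h = 307280/304349 (h = 307280*(1/304349) = 307280/304349 ≈ 1.0096)
(-229814 + t(396, 238)) + h = (-229814 + 396) + 307280/304349 = -229418 + 307280/304349 = -69822831602/304349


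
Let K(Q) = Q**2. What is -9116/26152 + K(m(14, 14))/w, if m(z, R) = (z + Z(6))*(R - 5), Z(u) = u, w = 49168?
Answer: 127267/410026 ≈ 0.31039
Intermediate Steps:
m(z, R) = (-5 + R)*(6 + z) (m(z, R) = (z + 6)*(R - 5) = (6 + z)*(-5 + R) = (-5 + R)*(6 + z))
-9116/26152 + K(m(14, 14))/w = -9116/26152 + (-30 - 5*14 + 6*14 + 14*14)**2/49168 = -9116*1/26152 + (-30 - 70 + 84 + 196)**2*(1/49168) = -2279/6538 + 180**2*(1/49168) = -2279/6538 + 32400*(1/49168) = -2279/6538 + 2025/3073 = 127267/410026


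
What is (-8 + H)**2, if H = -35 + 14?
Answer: 841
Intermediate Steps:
H = -21
(-8 + H)**2 = (-8 - 21)**2 = (-29)**2 = 841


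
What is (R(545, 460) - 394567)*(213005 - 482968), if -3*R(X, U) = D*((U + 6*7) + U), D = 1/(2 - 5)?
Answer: 958406714783/9 ≈ 1.0649e+11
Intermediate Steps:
D = -⅓ (D = 1/(-3) = -⅓ ≈ -0.33333)
R(X, U) = 14/3 + 2*U/9 (R(X, U) = -(-1)*((U + 6*7) + U)/9 = -(-1)*((U + 42) + U)/9 = -(-1)*((42 + U) + U)/9 = -(-1)*(42 + 2*U)/9 = -(-14 - 2*U/3)/3 = 14/3 + 2*U/9)
(R(545, 460) - 394567)*(213005 - 482968) = ((14/3 + (2/9)*460) - 394567)*(213005 - 482968) = ((14/3 + 920/9) - 394567)*(-269963) = (962/9 - 394567)*(-269963) = -3550141/9*(-269963) = 958406714783/9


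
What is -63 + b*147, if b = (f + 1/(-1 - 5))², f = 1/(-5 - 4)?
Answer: -5579/108 ≈ -51.657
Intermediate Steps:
f = -⅑ (f = 1/(-9) = -⅑ ≈ -0.11111)
b = 25/324 (b = (-⅑ + 1/(-1 - 5))² = (-⅑ + 1/(-6))² = (-⅑ - ⅙)² = (-5/18)² = 25/324 ≈ 0.077160)
-63 + b*147 = -63 + (25/324)*147 = -63 + 1225/108 = -5579/108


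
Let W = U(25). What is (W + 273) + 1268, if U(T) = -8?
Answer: 1533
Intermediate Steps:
W = -8
(W + 273) + 1268 = (-8 + 273) + 1268 = 265 + 1268 = 1533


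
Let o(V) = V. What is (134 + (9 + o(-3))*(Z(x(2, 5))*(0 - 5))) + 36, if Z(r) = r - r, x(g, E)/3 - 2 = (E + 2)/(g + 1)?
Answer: 170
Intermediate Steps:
x(g, E) = 6 + 3*(2 + E)/(1 + g) (x(g, E) = 6 + 3*((E + 2)/(g + 1)) = 6 + 3*((2 + E)/(1 + g)) = 6 + 3*(2 + E)/(1 + g))
Z(r) = 0
(134 + (9 + o(-3))*(Z(x(2, 5))*(0 - 5))) + 36 = (134 + (9 - 3)*(0*(0 - 5))) + 36 = (134 + 6*(0*(-5))) + 36 = (134 + 6*0) + 36 = (134 + 0) + 36 = 134 + 36 = 170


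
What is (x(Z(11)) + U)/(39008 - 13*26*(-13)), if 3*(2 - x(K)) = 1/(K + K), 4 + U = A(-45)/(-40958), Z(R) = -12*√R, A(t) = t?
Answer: -81871/1777659116 + √11/34374384 ≈ -4.5959e-5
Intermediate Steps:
U = -163787/40958 (U = -4 - 45/(-40958) = -4 - 45*(-1/40958) = -4 + 45/40958 = -163787/40958 ≈ -3.9989)
x(K) = 2 - 1/(6*K) (x(K) = 2 - 1/(3*(K + K)) = 2 - 1/(2*K)/3 = 2 - 1/(6*K))
(x(Z(11)) + U)/(39008 - 13*26*(-13)) = ((2 - (-√11/132)/6) - 163787/40958)/(39008 - 13*26*(-13)) = ((2 - (-1)*√11/792) - 163787/40958)/(39008 - 338*(-13)) = ((2 + √11/792) - 163787/40958)/(39008 + 4394) = (-81871/40958 + √11/792)/43402 = (-81871/40958 + √11/792)*(1/43402) = -81871/1777659116 + √11/34374384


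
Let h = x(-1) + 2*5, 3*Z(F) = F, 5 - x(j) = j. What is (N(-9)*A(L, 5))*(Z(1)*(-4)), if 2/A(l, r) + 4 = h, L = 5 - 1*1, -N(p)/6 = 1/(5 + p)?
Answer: -⅓ ≈ -0.33333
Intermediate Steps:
x(j) = 5 - j
N(p) = -6/(5 + p)
Z(F) = F/3
h = 16 (h = (5 - 1*(-1)) + 2*5 = (5 + 1) + 10 = 6 + 10 = 16)
L = 4 (L = 5 - 1 = 4)
A(l, r) = ⅙ (A(l, r) = 2/(-4 + 16) = 2/12 = 2*(1/12) = ⅙)
(N(-9)*A(L, 5))*(Z(1)*(-4)) = (-6/(5 - 9)*(⅙))*(((⅓)*1)*(-4)) = (-6/(-4)*(⅙))*((⅓)*(-4)) = (-6*(-¼)*(⅙))*(-4/3) = ((3/2)*(⅙))*(-4/3) = (¼)*(-4/3) = -⅓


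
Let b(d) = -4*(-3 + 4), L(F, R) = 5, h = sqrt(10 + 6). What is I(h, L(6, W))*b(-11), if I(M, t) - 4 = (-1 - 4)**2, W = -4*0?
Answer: -116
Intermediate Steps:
W = 0
h = 4 (h = sqrt(16) = 4)
I(M, t) = 29 (I(M, t) = 4 + (-1 - 4)**2 = 4 + (-5)**2 = 4 + 25 = 29)
b(d) = -4 (b(d) = -4*1 = -4)
I(h, L(6, W))*b(-11) = 29*(-4) = -116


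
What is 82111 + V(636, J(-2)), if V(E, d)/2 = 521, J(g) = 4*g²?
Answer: 83153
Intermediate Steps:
V(E, d) = 1042 (V(E, d) = 2*521 = 1042)
82111 + V(636, J(-2)) = 82111 + 1042 = 83153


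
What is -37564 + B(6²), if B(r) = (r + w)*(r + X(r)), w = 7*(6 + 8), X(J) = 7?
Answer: -31802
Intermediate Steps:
w = 98 (w = 7*14 = 98)
B(r) = (7 + r)*(98 + r) (B(r) = (r + 98)*(r + 7) = (98 + r)*(7 + r) = (7 + r)*(98 + r))
-37564 + B(6²) = -37564 + (686 + (6²)² + 105*6²) = -37564 + (686 + 36² + 105*36) = -37564 + (686 + 1296 + 3780) = -37564 + 5762 = -31802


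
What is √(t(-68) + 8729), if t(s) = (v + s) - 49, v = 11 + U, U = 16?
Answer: √8639 ≈ 92.946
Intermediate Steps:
v = 27 (v = 11 + 16 = 27)
t(s) = -22 + s (t(s) = (27 + s) - 49 = -22 + s)
√(t(-68) + 8729) = √((-22 - 68) + 8729) = √(-90 + 8729) = √8639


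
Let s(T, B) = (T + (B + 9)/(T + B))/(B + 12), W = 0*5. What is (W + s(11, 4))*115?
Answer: 2047/24 ≈ 85.292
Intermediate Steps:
W = 0
s(T, B) = (T + (9 + B)/(B + T))/(12 + B)
(W + s(11, 4))*115 = (0 + (9 + 4 + 11**2 + 4*11)/(4**2 + 12*4 + 12*11 + 4*11))*115 = (0 + (9 + 4 + 121 + 44)/(16 + 48 + 132 + 44))*115 = (0 + 178/240)*115 = (0 + (1/240)*178)*115 = (0 + 89/120)*115 = (89/120)*115 = 2047/24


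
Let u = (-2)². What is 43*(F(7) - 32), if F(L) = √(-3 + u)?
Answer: -1333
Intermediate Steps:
u = 4
F(L) = 1 (F(L) = √(-3 + 4) = √1 = 1)
43*(F(7) - 32) = 43*(1 - 32) = 43*(-31) = -1333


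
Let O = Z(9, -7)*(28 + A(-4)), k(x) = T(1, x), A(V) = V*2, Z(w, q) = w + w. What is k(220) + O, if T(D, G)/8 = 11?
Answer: 448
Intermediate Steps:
T(D, G) = 88 (T(D, G) = 8*11 = 88)
Z(w, q) = 2*w
A(V) = 2*V
k(x) = 88
O = 360 (O = (2*9)*(28 + 2*(-4)) = 18*(28 - 8) = 18*20 = 360)
k(220) + O = 88 + 360 = 448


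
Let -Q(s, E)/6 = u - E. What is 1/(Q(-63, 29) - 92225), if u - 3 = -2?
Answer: -1/92057 ≈ -1.0863e-5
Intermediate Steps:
u = 1 (u = 3 - 2 = 1)
Q(s, E) = -6 + 6*E (Q(s, E) = -6*(1 - E) = -6 + 6*E)
1/(Q(-63, 29) - 92225) = 1/((-6 + 6*29) - 92225) = 1/((-6 + 174) - 92225) = 1/(168 - 92225) = 1/(-92057) = -1/92057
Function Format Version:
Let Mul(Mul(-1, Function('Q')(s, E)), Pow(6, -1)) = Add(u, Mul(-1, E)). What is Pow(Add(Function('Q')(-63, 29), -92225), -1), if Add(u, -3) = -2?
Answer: Rational(-1, 92057) ≈ -1.0863e-5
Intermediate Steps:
u = 1 (u = Add(3, -2) = 1)
Function('Q')(s, E) = Add(-6, Mul(6, E)) (Function('Q')(s, E) = Mul(-6, Add(1, Mul(-1, E))) = Add(-6, Mul(6, E)))
Pow(Add(Function('Q')(-63, 29), -92225), -1) = Pow(Add(Add(-6, Mul(6, 29)), -92225), -1) = Pow(Add(Add(-6, 174), -92225), -1) = Pow(Add(168, -92225), -1) = Pow(-92057, -1) = Rational(-1, 92057)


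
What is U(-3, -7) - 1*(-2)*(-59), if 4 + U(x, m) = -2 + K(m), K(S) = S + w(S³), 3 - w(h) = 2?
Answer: -130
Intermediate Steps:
w(h) = 1 (w(h) = 3 - 1*2 = 3 - 2 = 1)
K(S) = 1 + S (K(S) = S + 1 = 1 + S)
U(x, m) = -5 + m (U(x, m) = -4 + (-2 + (1 + m)) = -4 + (-1 + m) = -5 + m)
U(-3, -7) - 1*(-2)*(-59) = (-5 - 7) - 1*(-2)*(-59) = -12 - (-2)*(-59) = -12 - 1*118 = -12 - 118 = -130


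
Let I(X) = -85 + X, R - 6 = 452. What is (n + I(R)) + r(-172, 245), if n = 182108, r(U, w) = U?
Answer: 182309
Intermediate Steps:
R = 458 (R = 6 + 452 = 458)
(n + I(R)) + r(-172, 245) = (182108 + (-85 + 458)) - 172 = (182108 + 373) - 172 = 182481 - 172 = 182309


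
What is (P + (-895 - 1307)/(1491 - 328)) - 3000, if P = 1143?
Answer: -2161893/1163 ≈ -1858.9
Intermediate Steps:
(P + (-895 - 1307)/(1491 - 328)) - 3000 = (1143 + (-895 - 1307)/(1491 - 328)) - 3000 = (1143 - 2202/1163) - 3000 = 1327107/1163 - 3000 = -2161893/1163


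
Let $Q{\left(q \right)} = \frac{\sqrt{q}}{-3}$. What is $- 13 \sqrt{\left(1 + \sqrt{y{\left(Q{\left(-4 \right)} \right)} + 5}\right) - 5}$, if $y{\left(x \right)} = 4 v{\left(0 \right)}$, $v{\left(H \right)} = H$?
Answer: $- 13 i \sqrt{4 - \sqrt{5}} \approx - 17.266 i$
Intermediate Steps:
$Q{\left(q \right)} = - \frac{\sqrt{q}}{3}$
$y{\left(x \right)} = 0$ ($y{\left(x \right)} = 4 \cdot 0 = 0$)
$- 13 \sqrt{\left(1 + \sqrt{y{\left(Q{\left(-4 \right)} \right)} + 5}\right) - 5} = - 13 \sqrt{\left(1 + \sqrt{0 + 5}\right) - 5} = - 13 \sqrt{\left(1 + \sqrt{5}\right) - 5} = - 13 \sqrt{-4 + \sqrt{5}}$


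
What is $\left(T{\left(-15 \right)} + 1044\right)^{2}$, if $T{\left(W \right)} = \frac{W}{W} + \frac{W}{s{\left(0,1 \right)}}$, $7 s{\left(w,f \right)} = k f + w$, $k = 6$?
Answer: $\frac{4223025}{4} \approx 1.0558 \cdot 10^{6}$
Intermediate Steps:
$s{\left(w,f \right)} = \frac{w}{7} + \frac{6 f}{7}$ ($s{\left(w,f \right)} = \frac{6 f + w}{7} = \frac{w + 6 f}{7} = \frac{w}{7} + \frac{6 f}{7}$)
$T{\left(W \right)} = 1 + \frac{7 W}{6}$ ($T{\left(W \right)} = \frac{W}{W} + \frac{W}{\frac{1}{7} \cdot 0 + \frac{6}{7} \cdot 1} = 1 + \frac{W}{0 + \frac{6}{7}} = 1 + \frac{W}{\frac{6}{7}} = 1 + W \frac{7}{6} = 1 + \frac{7 W}{6}$)
$\left(T{\left(-15 \right)} + 1044\right)^{2} = \left(\left(1 + \frac{7}{6} \left(-15\right)\right) + 1044\right)^{2} = \left(\left(1 - \frac{35}{2}\right) + 1044\right)^{2} = \left(- \frac{33}{2} + 1044\right)^{2} = \left(\frac{2055}{2}\right)^{2} = \frac{4223025}{4}$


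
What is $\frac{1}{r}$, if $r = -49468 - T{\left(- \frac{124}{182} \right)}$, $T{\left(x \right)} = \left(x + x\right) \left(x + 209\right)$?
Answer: $- \frac{8281}{407293840} \approx -2.0332 \cdot 10^{-5}$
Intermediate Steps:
$T{\left(x \right)} = 2 x \left(209 + x\right)$
$r = - \frac{407293840}{8281}$ ($r = -49468 - 2 \left(- \frac{124}{182}\right) \left(209 - \frac{124}{182}\right) = -49468 - 2 \left(\left(-124\right) \frac{1}{182}\right) \left(209 - \frac{62}{91}\right) = -49468 - 2 \left(- \frac{62}{91}\right) \left(209 - \frac{62}{91}\right) = -49468 - 2 \left(- \frac{62}{91}\right) \frac{18957}{91} = -49468 - - \frac{2350668}{8281} = -49468 + \frac{2350668}{8281} = - \frac{407293840}{8281} \approx -49184.0$)
$\frac{1}{r} = \frac{1}{- \frac{407293840}{8281}} = - \frac{8281}{407293840}$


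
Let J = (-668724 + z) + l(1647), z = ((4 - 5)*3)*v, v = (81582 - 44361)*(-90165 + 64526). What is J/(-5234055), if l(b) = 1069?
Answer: -2862260002/5234055 ≈ -546.85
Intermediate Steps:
v = -954309219 (v = 37221*(-25639) = -954309219)
z = 2862927657 (z = ((4 - 5)*3)*(-954309219) = -1*3*(-954309219) = -3*(-954309219) = 2862927657)
J = 2862260002 (J = (-668724 + 2862927657) + 1069 = 2862258933 + 1069 = 2862260002)
J/(-5234055) = 2862260002/(-5234055) = 2862260002*(-1/5234055) = -2862260002/5234055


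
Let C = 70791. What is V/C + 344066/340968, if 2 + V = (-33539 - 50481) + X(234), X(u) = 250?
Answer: -701132515/4022910948 ≈ -0.17428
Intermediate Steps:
V = -83772 (V = -2 + ((-33539 - 50481) + 250) = -2 + (-84020 + 250) = -2 - 83770 = -83772)
V/C + 344066/340968 = -83772/70791 + 344066/340968 = -83772*1/70791 + 344066*(1/340968) = -27924/23597 + 172033/170484 = -701132515/4022910948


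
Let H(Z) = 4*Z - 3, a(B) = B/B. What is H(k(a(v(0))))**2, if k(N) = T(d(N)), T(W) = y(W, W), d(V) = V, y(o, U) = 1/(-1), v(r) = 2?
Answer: 49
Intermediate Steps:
y(o, U) = -1 (y(o, U) = 1*(-1) = -1)
a(B) = 1
T(W) = -1
k(N) = -1
H(Z) = -3 + 4*Z
H(k(a(v(0))))**2 = (-3 + 4*(-1))**2 = (-3 - 4)**2 = (-7)**2 = 49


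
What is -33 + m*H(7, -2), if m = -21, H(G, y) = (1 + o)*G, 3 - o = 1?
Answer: -474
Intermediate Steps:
o = 2 (o = 3 - 1*1 = 3 - 1 = 2)
H(G, y) = 3*G (H(G, y) = (1 + 2)*G = 3*G)
-33 + m*H(7, -2) = -33 - 63*7 = -33 - 21*21 = -33 - 441 = -474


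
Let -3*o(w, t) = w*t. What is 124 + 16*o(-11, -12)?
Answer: -580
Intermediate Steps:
o(w, t) = -t*w/3 (o(w, t) = -w*t/3 = -t*w/3)
124 + 16*o(-11, -12) = 124 + 16*(-⅓*(-12)*(-11)) = 124 + 16*(-44) = 124 - 704 = -580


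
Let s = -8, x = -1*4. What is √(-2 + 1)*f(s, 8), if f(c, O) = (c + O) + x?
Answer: -4*I ≈ -4.0*I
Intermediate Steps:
x = -4
f(c, O) = -4 + O + c (f(c, O) = (c + O) - 4 = (O + c) - 4 = -4 + O + c)
√(-2 + 1)*f(s, 8) = √(-2 + 1)*(-4 + 8 - 8) = √(-1)*(-4) = I*(-4) = -4*I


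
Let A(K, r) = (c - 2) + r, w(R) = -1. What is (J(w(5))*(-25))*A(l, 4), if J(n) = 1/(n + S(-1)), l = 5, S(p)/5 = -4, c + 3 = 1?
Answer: 0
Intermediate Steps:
c = -2 (c = -3 + 1 = -2)
S(p) = -20 (S(p) = 5*(-4) = -20)
A(K, r) = -4 + r (A(K, r) = (-2 - 2) + r = -4 + r)
J(n) = 1/(-20 + n) (J(n) = 1/(n - 20) = 1/(-20 + n))
(J(w(5))*(-25))*A(l, 4) = (-25/(-20 - 1))*(-4 + 4) = (-25/(-21))*0 = -1/21*(-25)*0 = (25/21)*0 = 0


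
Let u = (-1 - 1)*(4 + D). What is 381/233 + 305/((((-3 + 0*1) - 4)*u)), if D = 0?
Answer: 92401/13048 ≈ 7.0816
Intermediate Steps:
u = -8 (u = (-1 - 1)*(4 + 0) = -2*4 = -8)
381/233 + 305/((((-3 + 0*1) - 4)*u)) = 381/233 + 305/((((-3 + 0*1) - 4)*(-8))) = 381*(1/233) + 305/((((-3 + 0) - 4)*(-8))) = 381/233 + 305/(((-3 - 4)*(-8))) = 381/233 + 305/((-7*(-8))) = 381/233 + 305/56 = 92401/13048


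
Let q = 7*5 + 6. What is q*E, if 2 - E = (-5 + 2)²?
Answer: -287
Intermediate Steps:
q = 41 (q = 35 + 6 = 41)
E = -7 (E = 2 - (-5 + 2)² = 2 - 1*(-3)² = 2 - 1*9 = 2 - 9 = -7)
q*E = 41*(-7) = -287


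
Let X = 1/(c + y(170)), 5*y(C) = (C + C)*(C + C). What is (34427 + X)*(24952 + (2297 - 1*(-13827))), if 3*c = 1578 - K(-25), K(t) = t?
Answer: 100350442647504/70963 ≈ 1.4141e+9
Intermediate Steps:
y(C) = 4*C²/5 (y(C) = ((C + C)*(C + C))/5 = ((2*C)*(2*C))/5 = (4*C²)/5 = 4*C²/5)
c = 1603/3 (c = (1578 - 1*(-25))/3 = (1578 + 25)/3 = (⅓)*1603 = 1603/3 ≈ 534.33)
X = 3/70963 (X = 1/(1603/3 + (⅘)*170²) = 1/(1603/3 + (⅘)*28900) = 1/(1603/3 + 23120) = 1/(70963/3) = 3/70963 ≈ 4.2276e-5)
(34427 + X)*(24952 + (2297 - 1*(-13827))) = (34427 + 3/70963)*(24952 + (2297 - 1*(-13827))) = 2443043204*(24952 + (2297 + 13827))/70963 = 2443043204*(24952 + 16124)/70963 = (2443043204/70963)*41076 = 100350442647504/70963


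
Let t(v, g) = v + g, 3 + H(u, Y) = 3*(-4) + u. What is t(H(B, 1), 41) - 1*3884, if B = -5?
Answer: -3863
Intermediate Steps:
H(u, Y) = -15 + u (H(u, Y) = -3 + (3*(-4) + u) = -3 + (-12 + u) = -15 + u)
t(v, g) = g + v
t(H(B, 1), 41) - 1*3884 = (41 + (-15 - 5)) - 1*3884 = (41 - 20) - 3884 = 21 - 3884 = -3863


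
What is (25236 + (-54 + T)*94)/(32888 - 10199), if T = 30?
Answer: 7660/7563 ≈ 1.0128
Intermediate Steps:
(25236 + (-54 + T)*94)/(32888 - 10199) = (25236 + (-54 + 30)*94)/(32888 - 10199) = (25236 - 24*94)/22689 = (25236 - 2256)*(1/22689) = 22980*(1/22689) = 7660/7563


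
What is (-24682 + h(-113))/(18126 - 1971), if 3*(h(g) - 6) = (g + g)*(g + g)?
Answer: -22952/48465 ≈ -0.47358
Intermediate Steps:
h(g) = 6 + 4*g²/3 (h(g) = 6 + ((g + g)*(g + g))/3 = 6 + ((2*g)*(2*g))/3 = 6 + (4*g²)/3 = 6 + 4*g²/3)
(-24682 + h(-113))/(18126 - 1971) = (-24682 + (6 + (4/3)*(-113)²))/(18126 - 1971) = (-24682 + (6 + (4/3)*12769))/16155 = (-24682 + (6 + 51076/3))*(1/16155) = (-24682 + 51094/3)*(1/16155) = -22952/3*1/16155 = -22952/48465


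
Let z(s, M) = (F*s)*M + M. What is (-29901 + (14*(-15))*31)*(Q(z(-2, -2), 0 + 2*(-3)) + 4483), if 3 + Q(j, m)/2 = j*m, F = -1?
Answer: -165633639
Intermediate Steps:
z(s, M) = M - M*s (z(s, M) = (-s)*M + M = -M*s + M = M - M*s)
Q(j, m) = -6 + 2*j*m (Q(j, m) = -6 + 2*(j*m) = -6 + 2*j*m)
(-29901 + (14*(-15))*31)*(Q(z(-2, -2), 0 + 2*(-3)) + 4483) = (-29901 + (14*(-15))*31)*((-6 + 2*(-2*(1 - 1*(-2)))*(0 + 2*(-3))) + 4483) = (-29901 - 210*31)*((-6 + 2*(-2*(1 + 2))*(0 - 6)) + 4483) = (-29901 - 6510)*((-6 + 2*(-2*3)*(-6)) + 4483) = -36411*((-6 + 2*(-6)*(-6)) + 4483) = -36411*((-6 + 72) + 4483) = -36411*(66 + 4483) = -36411*4549 = -165633639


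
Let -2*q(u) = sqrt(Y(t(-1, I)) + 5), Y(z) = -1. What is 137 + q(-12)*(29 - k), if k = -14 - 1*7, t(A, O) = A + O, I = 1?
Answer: 87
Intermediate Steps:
k = -21 (k = -14 - 7 = -21)
q(u) = -1 (q(u) = -sqrt(-1 + 5)/2 = -sqrt(4)/2 = -1/2*2 = -1)
137 + q(-12)*(29 - k) = 137 - (29 - 1*(-21)) = 137 - (29 + 21) = 137 - 1*50 = 137 - 50 = 87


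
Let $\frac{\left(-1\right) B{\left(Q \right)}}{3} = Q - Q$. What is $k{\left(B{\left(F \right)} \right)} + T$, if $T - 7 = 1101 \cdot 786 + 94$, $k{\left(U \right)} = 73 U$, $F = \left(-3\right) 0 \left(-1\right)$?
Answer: $865487$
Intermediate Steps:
$F = 0$ ($F = 0 \left(-1\right) = 0$)
$B{\left(Q \right)} = 0$ ($B{\left(Q \right)} = - 3 \left(Q - Q\right) = \left(-3\right) 0 = 0$)
$T = 865487$ ($T = 7 + \left(1101 \cdot 786 + 94\right) = 7 + \left(865386 + 94\right) = 7 + 865480 = 865487$)
$k{\left(B{\left(F \right)} \right)} + T = 73 \cdot 0 + 865487 = 0 + 865487 = 865487$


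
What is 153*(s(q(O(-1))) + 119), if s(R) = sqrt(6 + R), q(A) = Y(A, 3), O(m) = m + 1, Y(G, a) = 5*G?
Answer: 18207 + 153*sqrt(6) ≈ 18582.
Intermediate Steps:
O(m) = 1 + m
q(A) = 5*A
153*(s(q(O(-1))) + 119) = 153*(sqrt(6 + 5*(1 - 1)) + 119) = 153*(sqrt(6 + 5*0) + 119) = 153*(sqrt(6 + 0) + 119) = 153*(sqrt(6) + 119) = 153*(119 + sqrt(6)) = 18207 + 153*sqrt(6)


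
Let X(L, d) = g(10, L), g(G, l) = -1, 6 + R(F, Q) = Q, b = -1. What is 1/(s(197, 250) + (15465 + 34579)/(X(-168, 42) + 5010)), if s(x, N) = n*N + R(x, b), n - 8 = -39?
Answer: -5009/38804769 ≈ -0.00012908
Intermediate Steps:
R(F, Q) = -6 + Q
X(L, d) = -1
n = -31 (n = 8 - 39 = -31)
s(x, N) = -7 - 31*N (s(x, N) = -31*N + (-6 - 1) = -31*N - 7 = -7 - 31*N)
1/(s(197, 250) + (15465 + 34579)/(X(-168, 42) + 5010)) = 1/((-7 - 31*250) + (15465 + 34579)/(-1 + 5010)) = 1/((-7 - 7750) + 50044/5009) = 1/(-7757 + 50044*(1/5009)) = 1/(-7757 + 50044/5009) = 1/(-38804769/5009) = -5009/38804769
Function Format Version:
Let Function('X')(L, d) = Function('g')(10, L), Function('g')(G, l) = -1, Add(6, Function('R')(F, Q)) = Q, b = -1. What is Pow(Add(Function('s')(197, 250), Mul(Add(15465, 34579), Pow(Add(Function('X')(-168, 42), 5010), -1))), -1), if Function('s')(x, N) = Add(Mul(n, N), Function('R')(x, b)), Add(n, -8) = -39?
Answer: Rational(-5009, 38804769) ≈ -0.00012908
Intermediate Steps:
Function('R')(F, Q) = Add(-6, Q)
Function('X')(L, d) = -1
n = -31 (n = Add(8, -39) = -31)
Function('s')(x, N) = Add(-7, Mul(-31, N)) (Function('s')(x, N) = Add(Mul(-31, N), Add(-6, -1)) = Add(Mul(-31, N), -7) = Add(-7, Mul(-31, N)))
Pow(Add(Function('s')(197, 250), Mul(Add(15465, 34579), Pow(Add(Function('X')(-168, 42), 5010), -1))), -1) = Pow(Add(Add(-7, Mul(-31, 250)), Mul(Add(15465, 34579), Pow(Add(-1, 5010), -1))), -1) = Pow(Add(Add(-7, -7750), Mul(50044, Pow(5009, -1))), -1) = Pow(Add(-7757, Mul(50044, Rational(1, 5009))), -1) = Pow(Add(-7757, Rational(50044, 5009)), -1) = Pow(Rational(-38804769, 5009), -1) = Rational(-5009, 38804769)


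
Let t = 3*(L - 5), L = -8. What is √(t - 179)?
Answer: I*√218 ≈ 14.765*I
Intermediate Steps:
t = -39 (t = 3*(-8 - 5) = 3*(-13) = -39)
√(t - 179) = √(-39 - 179) = √(-218) = I*√218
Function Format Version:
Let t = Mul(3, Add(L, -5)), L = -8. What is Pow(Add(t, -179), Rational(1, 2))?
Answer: Mul(I, Pow(218, Rational(1, 2))) ≈ Mul(14.765, I)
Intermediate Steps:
t = -39 (t = Mul(3, Add(-8, -5)) = Mul(3, -13) = -39)
Pow(Add(t, -179), Rational(1, 2)) = Pow(Add(-39, -179), Rational(1, 2)) = Pow(-218, Rational(1, 2)) = Mul(I, Pow(218, Rational(1, 2)))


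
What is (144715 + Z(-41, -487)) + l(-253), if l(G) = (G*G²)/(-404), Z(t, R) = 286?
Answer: 74774681/404 ≈ 1.8509e+5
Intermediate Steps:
l(G) = -G³/404 (l(G) = G³*(-1/404) = -G³/404)
(144715 + Z(-41, -487)) + l(-253) = (144715 + 286) - 1/404*(-253)³ = 145001 - 1/404*(-16194277) = 145001 + 16194277/404 = 74774681/404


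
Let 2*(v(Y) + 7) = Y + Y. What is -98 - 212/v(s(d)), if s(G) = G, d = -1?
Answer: -143/2 ≈ -71.500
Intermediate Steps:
v(Y) = -7 + Y (v(Y) = -7 + (Y + Y)/2 = -7 + (2*Y)/2 = -7 + Y)
-98 - 212/v(s(d)) = -98 - 212/(-7 - 1) = -98 - 212/(-8) = -98 - ⅛*(-212) = -98 + 53/2 = -143/2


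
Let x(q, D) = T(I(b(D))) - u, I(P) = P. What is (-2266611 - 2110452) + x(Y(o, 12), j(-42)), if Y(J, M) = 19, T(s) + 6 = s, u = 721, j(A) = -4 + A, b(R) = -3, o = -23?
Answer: -4377793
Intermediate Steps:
T(s) = -6 + s
x(q, D) = -730 (x(q, D) = (-6 - 3) - 1*721 = -9 - 721 = -730)
(-2266611 - 2110452) + x(Y(o, 12), j(-42)) = (-2266611 - 2110452) - 730 = -4377063 - 730 = -4377793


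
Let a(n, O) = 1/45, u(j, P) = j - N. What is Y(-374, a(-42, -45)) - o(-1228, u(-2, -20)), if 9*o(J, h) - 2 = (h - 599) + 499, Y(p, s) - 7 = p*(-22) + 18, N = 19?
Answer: 74396/9 ≈ 8266.2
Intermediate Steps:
u(j, P) = -19 + j (u(j, P) = j - 1*19 = j - 19 = -19 + j)
a(n, O) = 1/45
Y(p, s) = 25 - 22*p (Y(p, s) = 7 + (p*(-22) + 18) = 7 + (-22*p + 18) = 7 + (18 - 22*p) = 25 - 22*p)
o(J, h) = -98/9 + h/9 (o(J, h) = 2/9 + ((h - 599) + 499)/9 = 2/9 + ((-599 + h) + 499)/9 = 2/9 + (-100 + h)/9 = 2/9 + (-100/9 + h/9) = -98/9 + h/9)
Y(-374, a(-42, -45)) - o(-1228, u(-2, -20)) = (25 - 22*(-374)) - (-98/9 + (-19 - 2)/9) = (25 + 8228) - (-98/9 + (⅑)*(-21)) = 8253 - (-98/9 - 7/3) = 8253 - 1*(-119/9) = 8253 + 119/9 = 74396/9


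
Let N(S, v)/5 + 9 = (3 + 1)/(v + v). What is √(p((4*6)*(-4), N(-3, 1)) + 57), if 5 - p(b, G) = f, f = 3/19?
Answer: 5*√893/19 ≈ 7.8640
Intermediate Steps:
f = 3/19 (f = 3*(1/19) = 3/19 ≈ 0.15789)
N(S, v) = -45 + 10/v (N(S, v) = -45 + 5*((3 + 1)/(v + v)) = -45 + 5*(4/((2*v))) = -45 + 5*(4*(1/(2*v))) = -45 + 5*(2/v) = -45 + 10/v)
p(b, G) = 92/19 (p(b, G) = 5 - 1*3/19 = 5 - 3/19 = 92/19)
√(p((4*6)*(-4), N(-3, 1)) + 57) = √(92/19 + 57) = √(1175/19) = 5*√893/19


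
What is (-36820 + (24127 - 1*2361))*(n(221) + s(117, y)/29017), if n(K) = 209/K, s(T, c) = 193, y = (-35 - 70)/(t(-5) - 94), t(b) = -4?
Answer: -7072144548/493289 ≈ -14337.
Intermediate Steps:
y = 15/14 (y = (-35 - 70)/(-4 - 94) = -105/(-98) = -105*(-1/98) = 15/14 ≈ 1.0714)
(-36820 + (24127 - 1*2361))*(n(221) + s(117, y)/29017) = (-36820 + (24127 - 1*2361))*(209/221 + 193/29017) = (-36820 + (24127 - 2361))*(209*(1/221) + 193*(1/29017)) = (-36820 + 21766)*(209/221 + 193/29017) = -15054*6107206/6412757 = -7072144548/493289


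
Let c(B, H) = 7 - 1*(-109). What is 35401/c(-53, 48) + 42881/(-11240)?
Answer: 98233261/325960 ≈ 301.37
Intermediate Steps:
c(B, H) = 116 (c(B, H) = 7 + 109 = 116)
35401/c(-53, 48) + 42881/(-11240) = 35401/116 + 42881/(-11240) = 35401*(1/116) + 42881*(-1/11240) = 35401/116 - 42881/11240 = 98233261/325960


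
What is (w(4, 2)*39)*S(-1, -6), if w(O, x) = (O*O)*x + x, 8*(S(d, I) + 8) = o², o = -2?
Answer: -9945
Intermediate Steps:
S(d, I) = -15/2 (S(d, I) = -8 + (⅛)*(-2)² = -8 + (⅛)*4 = -8 + ½ = -15/2)
w(O, x) = x + x*O² (w(O, x) = O²*x + x = x*O² + x = x + x*O²)
(w(4, 2)*39)*S(-1, -6) = ((2*(1 + 4²))*39)*(-15/2) = ((2*(1 + 16))*39)*(-15/2) = ((2*17)*39)*(-15/2) = (34*39)*(-15/2) = 1326*(-15/2) = -9945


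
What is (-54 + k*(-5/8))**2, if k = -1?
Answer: 182329/64 ≈ 2848.9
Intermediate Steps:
(-54 + k*(-5/8))**2 = (-54 - (-5)/8)**2 = (-54 - 1*(-5/8))**2 = (-54 + 5/8)**2 = (-427/8)**2 = 182329/64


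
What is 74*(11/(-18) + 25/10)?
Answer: 1258/9 ≈ 139.78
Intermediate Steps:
74*(11/(-18) + 25/10) = 74*(11*(-1/18) + 25*(1/10)) = 74*(-11/18 + 5/2) = 74*(17/9) = 1258/9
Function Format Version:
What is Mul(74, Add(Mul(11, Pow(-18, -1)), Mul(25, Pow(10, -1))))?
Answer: Rational(1258, 9) ≈ 139.78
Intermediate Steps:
Mul(74, Add(Mul(11, Pow(-18, -1)), Mul(25, Pow(10, -1)))) = Mul(74, Add(Mul(11, Rational(-1, 18)), Mul(25, Rational(1, 10)))) = Mul(74, Add(Rational(-11, 18), Rational(5, 2))) = Mul(74, Rational(17, 9)) = Rational(1258, 9)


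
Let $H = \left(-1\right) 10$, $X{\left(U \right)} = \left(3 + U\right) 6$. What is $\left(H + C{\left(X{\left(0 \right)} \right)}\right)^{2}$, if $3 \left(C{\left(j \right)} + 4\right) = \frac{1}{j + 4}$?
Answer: $\frac{851929}{4356} \approx 195.58$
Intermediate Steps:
$X{\left(U \right)} = 18 + 6 U$
$C{\left(j \right)} = -4 + \frac{1}{3 \left(4 + j\right)}$ ($C{\left(j \right)} = -4 + \frac{1}{3 \left(j + 4\right)} = -4 + \frac{1}{3 \left(4 + j\right)}$)
$H = -10$
$\left(H + C{\left(X{\left(0 \right)} \right)}\right)^{2} = \left(-10 + \frac{-47 - 12 \left(18 + 6 \cdot 0\right)}{3 \left(4 + \left(18 + 6 \cdot 0\right)\right)}\right)^{2} = \left(-10 + \frac{-47 - 12 \left(18 + 0\right)}{3 \left(4 + \left(18 + 0\right)\right)}\right)^{2} = \left(-10 + \frac{-47 - 216}{3 \left(4 + 18\right)}\right)^{2} = \left(-10 + \frac{-47 - 216}{3 \cdot 22}\right)^{2} = \left(-10 + \frac{1}{3} \cdot \frac{1}{22} \left(-263\right)\right)^{2} = \left(-10 - \frac{263}{66}\right)^{2} = \left(- \frac{923}{66}\right)^{2} = \frac{851929}{4356}$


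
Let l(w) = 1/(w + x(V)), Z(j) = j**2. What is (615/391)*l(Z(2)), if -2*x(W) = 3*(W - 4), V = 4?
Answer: 615/1564 ≈ 0.39322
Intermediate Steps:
x(W) = 6 - 3*W/2 (x(W) = -3*(W - 4)/2 = -3*(-4 + W)/2 = -(-12 + 3*W)/2 = 6 - 3*W/2)
l(w) = 1/w (l(w) = 1/(w + (6 - 3/2*4)) = 1/(w + (6 - 6)) = 1/(w + 0) = 1/w)
(615/391)*l(Z(2)) = (615/391)/(2**2) = (615*(1/391))/4 = (615/391)*(1/4) = 615/1564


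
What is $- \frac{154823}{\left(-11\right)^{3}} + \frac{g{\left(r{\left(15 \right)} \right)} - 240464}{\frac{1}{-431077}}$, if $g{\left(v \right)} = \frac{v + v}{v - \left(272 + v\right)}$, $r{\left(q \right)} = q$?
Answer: $\frac{18763855614271881}{181016} \approx 1.0366 \cdot 10^{11}$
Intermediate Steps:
$g{\left(v \right)} = - \frac{v}{136}$ ($g{\left(v \right)} = \frac{2 v}{-272} = 2 v \left(- \frac{1}{272}\right) = - \frac{v}{136}$)
$- \frac{154823}{\left(-11\right)^{3}} + \frac{g{\left(r{\left(15 \right)} \right)} - 240464}{\frac{1}{-431077}} = - \frac{154823}{\left(-11\right)^{3}} + \frac{\left(- \frac{1}{136}\right) 15 - 240464}{\frac{1}{-431077}} = - \frac{154823}{-1331} + \frac{- \frac{15}{136} - 240464}{- \frac{1}{431077}} = \left(-154823\right) \left(- \frac{1}{1331}\right) - - \frac{14097562429163}{136} = \frac{154823}{1331} + \frac{14097562429163}{136} = \frac{18763855614271881}{181016}$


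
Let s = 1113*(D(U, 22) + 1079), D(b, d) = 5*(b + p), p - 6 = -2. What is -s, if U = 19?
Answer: -1328922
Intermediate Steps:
p = 4 (p = 6 - 2 = 4)
D(b, d) = 20 + 5*b (D(b, d) = 5*(b + 4) = 5*(4 + b) = 20 + 5*b)
s = 1328922 (s = 1113*((20 + 5*19) + 1079) = 1113*((20 + 95) + 1079) = 1113*(115 + 1079) = 1113*1194 = 1328922)
-s = -1*1328922 = -1328922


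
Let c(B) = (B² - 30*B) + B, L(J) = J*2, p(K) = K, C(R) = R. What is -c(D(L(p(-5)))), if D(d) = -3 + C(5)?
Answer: 54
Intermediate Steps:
L(J) = 2*J
D(d) = 2 (D(d) = -3 + 5 = 2)
c(B) = B² - 29*B
-c(D(L(p(-5)))) = -2*(-29 + 2) = -2*(-27) = -1*(-54) = 54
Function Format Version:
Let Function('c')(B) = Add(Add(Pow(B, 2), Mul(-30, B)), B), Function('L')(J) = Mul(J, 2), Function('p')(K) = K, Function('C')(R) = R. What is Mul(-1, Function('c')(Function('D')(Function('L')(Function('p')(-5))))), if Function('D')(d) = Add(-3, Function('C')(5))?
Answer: 54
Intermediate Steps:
Function('L')(J) = Mul(2, J)
Function('D')(d) = 2 (Function('D')(d) = Add(-3, 5) = 2)
Function('c')(B) = Add(Pow(B, 2), Mul(-29, B))
Mul(-1, Function('c')(Function('D')(Function('L')(Function('p')(-5))))) = Mul(-1, Mul(2, Add(-29, 2))) = Mul(-1, Mul(2, -27)) = Mul(-1, -54) = 54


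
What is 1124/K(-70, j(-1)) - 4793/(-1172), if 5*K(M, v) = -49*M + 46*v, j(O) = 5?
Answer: 1206451/214476 ≈ 5.6251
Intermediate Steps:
K(M, v) = -49*M/5 + 46*v/5 (K(M, v) = (-49*M + 46*v)/5 = -49*M/5 + 46*v/5)
1124/K(-70, j(-1)) - 4793/(-1172) = 1124/(-49/5*(-70) + (46/5)*5) - 4793/(-1172) = 1124/(686 + 46) - 4793*(-1/1172) = 1124/732 + 4793/1172 = 1124*(1/732) + 4793/1172 = 281/183 + 4793/1172 = 1206451/214476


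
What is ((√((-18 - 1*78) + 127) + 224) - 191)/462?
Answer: 1/14 + √31/462 ≈ 0.083480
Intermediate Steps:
((√((-18 - 1*78) + 127) + 224) - 191)/462 = ((√((-18 - 78) + 127) + 224) - 191)*(1/462) = ((√(-96 + 127) + 224) - 191)*(1/462) = ((√31 + 224) - 191)*(1/462) = ((224 + √31) - 191)*(1/462) = (33 + √31)*(1/462) = 1/14 + √31/462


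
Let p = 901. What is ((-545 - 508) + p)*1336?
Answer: -203072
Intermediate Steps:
((-545 - 508) + p)*1336 = ((-545 - 508) + 901)*1336 = (-1053 + 901)*1336 = -152*1336 = -203072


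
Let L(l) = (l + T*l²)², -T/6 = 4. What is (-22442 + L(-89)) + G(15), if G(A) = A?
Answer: 36173354822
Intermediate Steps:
T = -24 (T = -6*4 = -24)
L(l) = (l - 24*l²)²
(-22442 + L(-89)) + G(15) = (-22442 + (-89)²*(-1 + 24*(-89))²) + 15 = (-22442 + 7921*(-1 - 2136)²) + 15 = (-22442 + 7921*(-2137)²) + 15 = (-22442 + 7921*4566769) + 15 = (-22442 + 36173377249) + 15 = 36173354807 + 15 = 36173354822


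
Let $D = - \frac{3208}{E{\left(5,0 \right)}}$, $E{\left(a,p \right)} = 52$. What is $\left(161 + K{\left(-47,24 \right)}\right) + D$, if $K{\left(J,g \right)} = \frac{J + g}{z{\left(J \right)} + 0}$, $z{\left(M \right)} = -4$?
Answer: $\frac{5463}{52} \approx 105.06$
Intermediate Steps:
$K{\left(J,g \right)} = - \frac{J}{4} - \frac{g}{4}$ ($K{\left(J,g \right)} = \frac{J + g}{-4 + 0} = \frac{J + g}{-4} = \left(J + g\right) \left(- \frac{1}{4}\right) = - \frac{J}{4} - \frac{g}{4}$)
$D = - \frac{802}{13}$ ($D = - \frac{3208}{52} = \left(-3208\right) \frac{1}{52} = - \frac{802}{13} \approx -61.692$)
$\left(161 + K{\left(-47,24 \right)}\right) + D = \left(161 - - \frac{23}{4}\right) - \frac{802}{13} = \left(161 + \left(\frac{47}{4} - 6\right)\right) - \frac{802}{13} = \left(161 + \frac{23}{4}\right) - \frac{802}{13} = \frac{667}{4} - \frac{802}{13} = \frac{5463}{52}$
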